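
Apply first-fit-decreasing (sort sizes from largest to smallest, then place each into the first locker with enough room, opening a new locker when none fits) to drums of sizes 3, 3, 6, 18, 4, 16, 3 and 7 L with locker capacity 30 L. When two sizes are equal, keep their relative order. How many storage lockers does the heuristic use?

3

Sorted descending: 18, 16, 7, 6, 4, 3, 3, 3.
  18 → locker 1 (new)  [load 18/30]
  16 → locker 2 (new)  [load 16/30]
  7 → locker 1  [load 25/30]
  6 → locker 2  [load 22/30]
  4 → locker 1  [load 29/30]
  3 → locker 2  [load 25/30]
  3 → locker 2  [load 28/30]
  3 → locker 3 (new)  [load 3/30]
3 storage lockers opened.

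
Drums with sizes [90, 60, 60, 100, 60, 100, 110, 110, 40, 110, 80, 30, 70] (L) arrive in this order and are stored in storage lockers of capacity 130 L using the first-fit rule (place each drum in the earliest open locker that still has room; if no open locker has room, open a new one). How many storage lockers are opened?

  90 → locker 1 (new)  [load 90/130]
  60 → locker 2 (new)  [load 60/130]
  60 → locker 2  [load 120/130]
  100 → locker 3 (new)  [load 100/130]
  60 → locker 4 (new)  [load 60/130]
  100 → locker 5 (new)  [load 100/130]
  110 → locker 6 (new)  [load 110/130]
  110 → locker 7 (new)  [load 110/130]
  40 → locker 1  [load 130/130]
  110 → locker 8 (new)  [load 110/130]
  80 → locker 9 (new)  [load 80/130]
  30 → locker 3  [load 130/130]
  70 → locker 4  [load 130/130]
9 storage lockers opened.

9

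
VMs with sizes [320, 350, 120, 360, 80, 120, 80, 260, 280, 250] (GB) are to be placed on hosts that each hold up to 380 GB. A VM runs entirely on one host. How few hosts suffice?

Total = 360 + 350 + 320 + 280 + 260 + 250 + 120 + 120 + 80 + 80 = 2220 GB.
Lower bound: ⌈2220/380⌉ = 6 hosts.
A packing using 7 hosts:
  host 1: 360 = 360
  host 2: 350 = 350
  host 3: 320 = 320
  host 4: 280 + 80 = 360
  host 5: 260 + 120 = 380
  host 6: 250 + 120 = 370
  host 7: 80 = 80
No arrangement into 6 hosts stays within capacity, so 7 is optimal.

7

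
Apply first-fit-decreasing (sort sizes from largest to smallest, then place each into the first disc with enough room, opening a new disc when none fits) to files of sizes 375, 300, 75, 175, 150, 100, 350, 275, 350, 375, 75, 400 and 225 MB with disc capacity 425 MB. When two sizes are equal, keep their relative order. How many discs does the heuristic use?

8

Sorted descending: 400, 375, 375, 350, 350, 300, 275, 225, 175, 150, 100, 75, 75.
  400 → disc 1 (new)  [load 400/425]
  375 → disc 2 (new)  [load 375/425]
  375 → disc 3 (new)  [load 375/425]
  350 → disc 4 (new)  [load 350/425]
  350 → disc 5 (new)  [load 350/425]
  300 → disc 6 (new)  [load 300/425]
  275 → disc 7 (new)  [load 275/425]
  225 → disc 8 (new)  [load 225/425]
  175 → disc 8  [load 400/425]
  150 → disc 7  [load 425/425]
  100 → disc 6  [load 400/425]
  75 → disc 4  [load 425/425]
  75 → disc 5  [load 425/425]
8 discs opened.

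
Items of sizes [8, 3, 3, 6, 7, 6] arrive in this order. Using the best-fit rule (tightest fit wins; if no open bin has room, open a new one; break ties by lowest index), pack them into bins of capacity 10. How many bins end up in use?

5

  8 → bin 1 (new)  [load 8/10]
  3 → bin 2 (new)  [load 3/10]
  3 → bin 2  [load 6/10]
  6 → bin 3 (new)  [load 6/10]
  7 → bin 4 (new)  [load 7/10]
  6 → bin 5 (new)  [load 6/10]
5 bins opened.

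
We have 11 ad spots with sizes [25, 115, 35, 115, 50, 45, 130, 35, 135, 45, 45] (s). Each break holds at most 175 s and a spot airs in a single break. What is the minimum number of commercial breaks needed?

5

Total = 135 + 130 + 115 + 115 + 50 + 45 + 45 + 45 + 35 + 35 + 25 = 775 s.
Lower bound: ⌈775/175⌉ = 5 commercial breaks.
A packing using 5 commercial breaks:
  break 1: 135 + 35 = 170
  break 2: 130 + 45 = 175
  break 3: 115 + 50 = 165
  break 4: 115 + 45 = 160
  break 5: 45 + 35 + 25 = 105
This matches the lower bound, so 5 is optimal.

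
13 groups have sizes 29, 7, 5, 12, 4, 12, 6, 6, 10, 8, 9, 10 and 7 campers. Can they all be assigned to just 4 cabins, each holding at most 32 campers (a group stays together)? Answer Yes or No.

Yes

A valid assignment using 4 cabins:
  cabin 1: 29 = 29
  cabin 2: 12 + 12 + 8 = 32
  cabin 3: 10 + 10 + 7 + 5 = 32
  cabin 4: 9 + 7 + 6 + 6 + 4 = 32
Every load is within 32 campers, so 4 cabins suffice.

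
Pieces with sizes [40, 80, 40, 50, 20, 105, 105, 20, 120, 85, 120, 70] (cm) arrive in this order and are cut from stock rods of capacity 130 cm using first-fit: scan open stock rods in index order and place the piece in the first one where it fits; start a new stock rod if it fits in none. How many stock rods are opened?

8

  40 → stock rod 1 (new)  [load 40/130]
  80 → stock rod 1  [load 120/130]
  40 → stock rod 2 (new)  [load 40/130]
  50 → stock rod 2  [load 90/130]
  20 → stock rod 2  [load 110/130]
  105 → stock rod 3 (new)  [load 105/130]
  105 → stock rod 4 (new)  [load 105/130]
  20 → stock rod 2  [load 130/130]
  120 → stock rod 5 (new)  [load 120/130]
  85 → stock rod 6 (new)  [load 85/130]
  120 → stock rod 7 (new)  [load 120/130]
  70 → stock rod 8 (new)  [load 70/130]
8 stock rods opened.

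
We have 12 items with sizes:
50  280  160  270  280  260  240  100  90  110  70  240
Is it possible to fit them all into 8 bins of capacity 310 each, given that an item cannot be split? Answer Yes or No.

Yes

A valid assignment using 8 bins:
  bin 1: 280 = 280
  bin 2: 280 = 280
  bin 3: 270 = 270
  bin 4: 260 + 50 = 310
  bin 5: 240 + 70 = 310
  bin 6: 240 = 240
  bin 7: 160 + 110 = 270
  bin 8: 100 + 90 = 190
Every load is within 310, so 8 bins suffice.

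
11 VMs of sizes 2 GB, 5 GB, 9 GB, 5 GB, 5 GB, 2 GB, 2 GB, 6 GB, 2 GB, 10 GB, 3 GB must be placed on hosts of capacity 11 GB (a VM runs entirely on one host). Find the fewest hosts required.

5

Total = 10 + 9 + 6 + 5 + 5 + 5 + 3 + 2 + 2 + 2 + 2 = 51 GB.
Lower bound: ⌈51/11⌉ = 5 hosts.
A packing using 5 hosts:
  host 1: 10 = 10
  host 2: 9 + 2 = 11
  host 3: 6 + 5 = 11
  host 4: 5 + 5 = 10
  host 5: 3 + 2 + 2 + 2 = 9
This matches the lower bound, so 5 is optimal.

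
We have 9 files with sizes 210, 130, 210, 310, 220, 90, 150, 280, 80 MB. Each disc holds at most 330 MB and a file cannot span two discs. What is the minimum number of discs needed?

Total = 310 + 280 + 220 + 210 + 210 + 150 + 130 + 90 + 80 = 1680 MB.
Lower bound: ⌈1680/330⌉ = 6 discs.
A packing using 6 discs:
  disc 1: 310 = 310
  disc 2: 280 = 280
  disc 3: 220 + 90 = 310
  disc 4: 210 + 80 = 290
  disc 5: 210 = 210
  disc 6: 150 + 130 = 280
This matches the lower bound, so 6 is optimal.

6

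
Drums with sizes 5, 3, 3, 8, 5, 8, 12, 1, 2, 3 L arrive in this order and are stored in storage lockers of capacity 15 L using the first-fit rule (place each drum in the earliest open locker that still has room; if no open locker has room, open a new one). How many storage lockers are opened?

4

  5 → locker 1 (new)  [load 5/15]
  3 → locker 1  [load 8/15]
  3 → locker 1  [load 11/15]
  8 → locker 2 (new)  [load 8/15]
  5 → locker 2  [load 13/15]
  8 → locker 3 (new)  [load 8/15]
  12 → locker 4 (new)  [load 12/15]
  1 → locker 1  [load 12/15]
  2 → locker 1  [load 14/15]
  3 → locker 3  [load 11/15]
4 storage lockers opened.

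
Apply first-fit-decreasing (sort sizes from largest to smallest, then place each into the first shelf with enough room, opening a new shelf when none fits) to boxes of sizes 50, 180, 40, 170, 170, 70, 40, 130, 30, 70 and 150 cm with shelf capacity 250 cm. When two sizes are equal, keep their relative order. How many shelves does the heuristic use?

5

Sorted descending: 180, 170, 170, 150, 130, 70, 70, 50, 40, 40, 30.
  180 → shelf 1 (new)  [load 180/250]
  170 → shelf 2 (new)  [load 170/250]
  170 → shelf 3 (new)  [load 170/250]
  150 → shelf 4 (new)  [load 150/250]
  130 → shelf 5 (new)  [load 130/250]
  70 → shelf 1  [load 250/250]
  70 → shelf 2  [load 240/250]
  50 → shelf 3  [load 220/250]
  40 → shelf 4  [load 190/250]
  40 → shelf 4  [load 230/250]
  30 → shelf 3  [load 250/250]
5 shelves opened.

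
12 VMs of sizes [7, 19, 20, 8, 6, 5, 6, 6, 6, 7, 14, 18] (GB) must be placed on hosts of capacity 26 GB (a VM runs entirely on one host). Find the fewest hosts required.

Total = 20 + 19 + 18 + 14 + 8 + 7 + 7 + 6 + 6 + 6 + 6 + 5 = 122 GB.
Lower bound: ⌈122/26⌉ = 5 hosts.
A packing using 5 hosts:
  host 1: 20 + 6 = 26
  host 2: 19 + 7 = 26
  host 3: 18 + 8 = 26
  host 4: 14 + 7 + 5 = 26
  host 5: 6 + 6 + 6 = 18
This matches the lower bound, so 5 is optimal.

5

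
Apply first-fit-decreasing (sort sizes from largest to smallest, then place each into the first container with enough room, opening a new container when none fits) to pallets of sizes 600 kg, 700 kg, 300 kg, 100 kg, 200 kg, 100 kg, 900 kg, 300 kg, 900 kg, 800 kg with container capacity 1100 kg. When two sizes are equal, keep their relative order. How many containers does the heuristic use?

Sorted descending: 900, 900, 800, 700, 600, 300, 300, 200, 100, 100.
  900 → container 1 (new)  [load 900/1100]
  900 → container 2 (new)  [load 900/1100]
  800 → container 3 (new)  [load 800/1100]
  700 → container 4 (new)  [load 700/1100]
  600 → container 5 (new)  [load 600/1100]
  300 → container 3  [load 1100/1100]
  300 → container 4  [load 1000/1100]
  200 → container 1  [load 1100/1100]
  100 → container 2  [load 1000/1100]
  100 → container 2  [load 1100/1100]
5 containers opened.

5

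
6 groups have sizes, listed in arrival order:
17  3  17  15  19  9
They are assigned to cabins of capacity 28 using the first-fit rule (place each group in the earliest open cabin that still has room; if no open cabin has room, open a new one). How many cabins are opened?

4

  17 → cabin 1 (new)  [load 17/28]
  3 → cabin 1  [load 20/28]
  17 → cabin 2 (new)  [load 17/28]
  15 → cabin 3 (new)  [load 15/28]
  19 → cabin 4 (new)  [load 19/28]
  9 → cabin 2  [load 26/28]
4 cabins opened.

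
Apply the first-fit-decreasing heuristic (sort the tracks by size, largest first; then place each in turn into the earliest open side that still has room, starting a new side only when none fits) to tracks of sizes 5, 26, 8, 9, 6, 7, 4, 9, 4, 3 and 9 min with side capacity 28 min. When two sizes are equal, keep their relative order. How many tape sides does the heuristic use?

4

Sorted descending: 26, 9, 9, 9, 8, 7, 6, 5, 4, 4, 3.
  26 → side 1 (new)  [load 26/28]
  9 → side 2 (new)  [load 9/28]
  9 → side 2  [load 18/28]
  9 → side 2  [load 27/28]
  8 → side 3 (new)  [load 8/28]
  7 → side 3  [load 15/28]
  6 → side 3  [load 21/28]
  5 → side 3  [load 26/28]
  4 → side 4 (new)  [load 4/28]
  4 → side 4  [load 8/28]
  3 → side 4  [load 11/28]
4 tape sides opened.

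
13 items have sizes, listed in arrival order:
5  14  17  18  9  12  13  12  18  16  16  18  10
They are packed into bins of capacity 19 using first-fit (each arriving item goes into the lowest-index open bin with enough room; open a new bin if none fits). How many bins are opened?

  5 → bin 1 (new)  [load 5/19]
  14 → bin 1  [load 19/19]
  17 → bin 2 (new)  [load 17/19]
  18 → bin 3 (new)  [load 18/19]
  9 → bin 4 (new)  [load 9/19]
  12 → bin 5 (new)  [load 12/19]
  13 → bin 6 (new)  [load 13/19]
  12 → bin 7 (new)  [load 12/19]
  18 → bin 8 (new)  [load 18/19]
  16 → bin 9 (new)  [load 16/19]
  16 → bin 10 (new)  [load 16/19]
  18 → bin 11 (new)  [load 18/19]
  10 → bin 4  [load 19/19]
11 bins opened.

11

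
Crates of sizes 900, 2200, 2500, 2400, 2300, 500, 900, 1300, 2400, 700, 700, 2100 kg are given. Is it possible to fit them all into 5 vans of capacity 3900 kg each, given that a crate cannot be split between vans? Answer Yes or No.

Total = 18900 kg; ⌈18900/3900⌉ = 5.
6 crates each exceed half the capacity and cannot share a van, forcing at least 6 vans.
At least 6 vans are required, but only 5 are allowed.

No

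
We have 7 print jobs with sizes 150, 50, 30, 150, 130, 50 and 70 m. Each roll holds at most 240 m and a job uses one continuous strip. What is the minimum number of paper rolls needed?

Total = 150 + 150 + 130 + 70 + 50 + 50 + 30 = 630 m.
Lower bound: ⌈630/240⌉ = 3 paper rolls.
A packing using 3 paper rolls:
  roll 1: 150 + 70 = 220
  roll 2: 150 + 50 + 30 = 230
  roll 3: 130 + 50 = 180
This matches the lower bound, so 3 is optimal.

3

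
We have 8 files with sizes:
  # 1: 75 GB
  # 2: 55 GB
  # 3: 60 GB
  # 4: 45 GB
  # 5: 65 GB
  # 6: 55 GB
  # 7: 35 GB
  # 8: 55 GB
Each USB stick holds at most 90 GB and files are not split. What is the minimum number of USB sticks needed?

7

Total = 75 + 65 + 60 + 55 + 55 + 55 + 45 + 35 = 445 GB.
Lower bound: ⌈445/90⌉ = 5 USB sticks.
Also, 6 files each exceed 45 GB, and no two of those can share a USB stick, so at least 6 USB sticks are needed.
A packing using 7 USB sticks:
  USB stick 1: 75 = 75
  USB stick 2: 65 = 65
  USB stick 3: 60 = 60
  USB stick 4: 55 + 35 = 90
  USB stick 5: 55 = 55
  USB stick 6: 55 = 55
  USB stick 7: 45 = 45
No arrangement into 6 USB sticks stays within capacity, so 7 is optimal.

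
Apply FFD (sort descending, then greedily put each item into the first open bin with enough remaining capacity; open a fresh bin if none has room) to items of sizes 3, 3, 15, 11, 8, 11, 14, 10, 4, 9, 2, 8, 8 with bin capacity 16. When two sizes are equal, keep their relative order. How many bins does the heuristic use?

8

Sorted descending: 15, 14, 11, 11, 10, 9, 8, 8, 8, 4, 3, 3, 2.
  15 → bin 1 (new)  [load 15/16]
  14 → bin 2 (new)  [load 14/16]
  11 → bin 3 (new)  [load 11/16]
  11 → bin 4 (new)  [load 11/16]
  10 → bin 5 (new)  [load 10/16]
  9 → bin 6 (new)  [load 9/16]
  8 → bin 7 (new)  [load 8/16]
  8 → bin 7  [load 16/16]
  8 → bin 8 (new)  [load 8/16]
  4 → bin 3  [load 15/16]
  3 → bin 4  [load 14/16]
  3 → bin 5  [load 13/16]
  2 → bin 2  [load 16/16]
8 bins opened.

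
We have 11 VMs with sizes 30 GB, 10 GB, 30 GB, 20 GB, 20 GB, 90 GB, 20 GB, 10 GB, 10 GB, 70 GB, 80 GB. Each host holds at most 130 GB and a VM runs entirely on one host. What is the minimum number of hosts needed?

3

Total = 90 + 80 + 70 + 30 + 30 + 20 + 20 + 20 + 10 + 10 + 10 = 390 GB.
Lower bound: ⌈390/130⌉ = 3 hosts.
A packing using 3 hosts:
  host 1: 90 + 30 + 10 = 130
  host 2: 80 + 30 + 20 = 130
  host 3: 70 + 20 + 20 + 10 + 10 = 130
This matches the lower bound, so 3 is optimal.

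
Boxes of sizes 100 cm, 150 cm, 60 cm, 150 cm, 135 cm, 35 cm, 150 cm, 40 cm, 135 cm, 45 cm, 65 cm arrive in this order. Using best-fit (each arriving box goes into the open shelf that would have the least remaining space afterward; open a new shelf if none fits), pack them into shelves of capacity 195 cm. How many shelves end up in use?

  100 → shelf 1 (new)  [load 100/195]
  150 → shelf 2 (new)  [load 150/195]
  60 → shelf 1  [load 160/195]
  150 → shelf 3 (new)  [load 150/195]
  135 → shelf 4 (new)  [load 135/195]
  35 → shelf 1  [load 195/195]
  150 → shelf 5 (new)  [load 150/195]
  40 → shelf 2  [load 190/195]
  135 → shelf 6 (new)  [load 135/195]
  45 → shelf 3  [load 195/195]
  65 → shelf 7 (new)  [load 65/195]
7 shelves opened.

7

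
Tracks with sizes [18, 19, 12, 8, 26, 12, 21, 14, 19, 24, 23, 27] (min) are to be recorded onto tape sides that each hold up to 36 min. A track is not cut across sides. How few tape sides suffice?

8

Total = 27 + 26 + 24 + 23 + 21 + 19 + 19 + 18 + 14 + 12 + 12 + 8 = 223 min.
Lower bound: ⌈223/36⌉ = 7 tape sides.
A packing using 8 tape sides:
  side 1: 27 + 8 = 35
  side 2: 26 = 26
  side 3: 24 + 12 = 36
  side 4: 23 + 12 = 35
  side 5: 21 + 14 = 35
  side 6: 19 = 19
  side 7: 19 = 19
  side 8: 18 = 18
No arrangement into 7 tape sides stays within capacity, so 8 is optimal.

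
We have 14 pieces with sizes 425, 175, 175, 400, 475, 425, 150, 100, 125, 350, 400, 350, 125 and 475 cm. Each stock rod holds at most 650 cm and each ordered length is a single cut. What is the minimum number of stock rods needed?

8

Total = 475 + 475 + 425 + 425 + 400 + 400 + 350 + 350 + 175 + 175 + 150 + 125 + 125 + 100 = 4150 cm.
Lower bound: ⌈4150/650⌉ = 7 stock rods.
Also, 8 pieces each exceed 325 cm, and no two of those can share a stock rod, so at least 8 stock rods are needed.
A packing using 8 stock rods:
  stock rod 1: 475 + 175 = 650
  stock rod 2: 475 + 175 = 650
  stock rod 3: 425 + 150 = 575
  stock rod 4: 425 + 125 + 100 = 650
  stock rod 5: 400 + 125 = 525
  stock rod 6: 400 = 400
  stock rod 7: 350 = 350
  stock rod 8: 350 = 350
This matches the lower bound, so 8 is optimal.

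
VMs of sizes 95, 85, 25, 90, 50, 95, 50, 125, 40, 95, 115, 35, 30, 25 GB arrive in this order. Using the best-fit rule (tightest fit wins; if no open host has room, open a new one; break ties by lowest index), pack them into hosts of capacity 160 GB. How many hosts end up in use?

7

  95 → host 1 (new)  [load 95/160]
  85 → host 2 (new)  [load 85/160]
  25 → host 1  [load 120/160]
  90 → host 3 (new)  [load 90/160]
  50 → host 3  [load 140/160]
  95 → host 4 (new)  [load 95/160]
  50 → host 4  [load 145/160]
  125 → host 5 (new)  [load 125/160]
  40 → host 1  [load 160/160]
  95 → host 6 (new)  [load 95/160]
  115 → host 7 (new)  [load 115/160]
  35 → host 5  [load 160/160]
  30 → host 7  [load 145/160]
  25 → host 6  [load 120/160]
7 hosts opened.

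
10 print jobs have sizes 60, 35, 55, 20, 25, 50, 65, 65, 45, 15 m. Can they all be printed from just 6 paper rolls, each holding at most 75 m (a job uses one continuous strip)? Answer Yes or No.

No

Total = 435 m; ⌈435/75⌉ = 6.
The bound of 6 does not rule out 6, but exhaustive search shows no assignment into 6 paper rolls of capacity 75 m exists — the minimum is 7.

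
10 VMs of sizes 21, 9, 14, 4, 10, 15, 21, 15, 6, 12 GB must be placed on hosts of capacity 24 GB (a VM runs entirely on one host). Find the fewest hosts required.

6

Total = 21 + 21 + 15 + 15 + 14 + 12 + 10 + 9 + 6 + 4 = 127 GB.
Lower bound: ⌈127/24⌉ = 6 hosts.
A packing using 6 hosts:
  host 1: 21 = 21
  host 2: 21 = 21
  host 3: 15 + 9 = 24
  host 4: 15 + 6 = 21
  host 5: 14 + 10 = 24
  host 6: 12 + 4 = 16
This matches the lower bound, so 6 is optimal.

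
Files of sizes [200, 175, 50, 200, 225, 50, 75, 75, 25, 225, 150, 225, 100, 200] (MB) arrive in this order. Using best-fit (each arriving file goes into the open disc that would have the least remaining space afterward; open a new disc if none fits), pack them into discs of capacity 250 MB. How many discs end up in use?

9

  200 → disc 1 (new)  [load 200/250]
  175 → disc 2 (new)  [load 175/250]
  50 → disc 1  [load 250/250]
  200 → disc 3 (new)  [load 200/250]
  225 → disc 4 (new)  [load 225/250]
  50 → disc 3  [load 250/250]
  75 → disc 2  [load 250/250]
  75 → disc 5 (new)  [load 75/250]
  25 → disc 4  [load 250/250]
  225 → disc 6 (new)  [load 225/250]
  150 → disc 5  [load 225/250]
  225 → disc 7 (new)  [load 225/250]
  100 → disc 8 (new)  [load 100/250]
  200 → disc 9 (new)  [load 200/250]
9 discs opened.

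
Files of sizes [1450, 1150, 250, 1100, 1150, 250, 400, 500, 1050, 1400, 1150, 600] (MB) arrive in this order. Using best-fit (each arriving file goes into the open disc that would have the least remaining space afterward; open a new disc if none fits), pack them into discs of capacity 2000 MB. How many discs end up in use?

7

  1450 → disc 1 (new)  [load 1450/2000]
  1150 → disc 2 (new)  [load 1150/2000]
  250 → disc 1  [load 1700/2000]
  1100 → disc 3 (new)  [load 1100/2000]
  1150 → disc 4 (new)  [load 1150/2000]
  250 → disc 1  [load 1950/2000]
  400 → disc 2  [load 1550/2000]
  500 → disc 4  [load 1650/2000]
  1050 → disc 5 (new)  [load 1050/2000]
  1400 → disc 6 (new)  [load 1400/2000]
  1150 → disc 7 (new)  [load 1150/2000]
  600 → disc 6  [load 2000/2000]
7 discs opened.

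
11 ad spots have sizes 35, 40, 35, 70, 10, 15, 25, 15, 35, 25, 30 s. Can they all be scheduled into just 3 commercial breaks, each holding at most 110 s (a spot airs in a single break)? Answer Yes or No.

Total = 335 s; ⌈335/110⌉ = 4.
At least 4 commercial breaks are required, but only 3 are allowed.

No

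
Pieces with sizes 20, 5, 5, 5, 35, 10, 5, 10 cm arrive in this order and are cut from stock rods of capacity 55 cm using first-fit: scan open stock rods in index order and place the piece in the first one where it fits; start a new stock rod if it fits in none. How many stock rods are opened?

  20 → stock rod 1 (new)  [load 20/55]
  5 → stock rod 1  [load 25/55]
  5 → stock rod 1  [load 30/55]
  5 → stock rod 1  [load 35/55]
  35 → stock rod 2 (new)  [load 35/55]
  10 → stock rod 1  [load 45/55]
  5 → stock rod 1  [load 50/55]
  10 → stock rod 2  [load 45/55]
2 stock rods opened.

2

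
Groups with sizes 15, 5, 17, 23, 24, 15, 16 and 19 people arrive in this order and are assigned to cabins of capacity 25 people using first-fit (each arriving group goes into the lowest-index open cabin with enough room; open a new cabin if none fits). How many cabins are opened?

  15 → cabin 1 (new)  [load 15/25]
  5 → cabin 1  [load 20/25]
  17 → cabin 2 (new)  [load 17/25]
  23 → cabin 3 (new)  [load 23/25]
  24 → cabin 4 (new)  [load 24/25]
  15 → cabin 5 (new)  [load 15/25]
  16 → cabin 6 (new)  [load 16/25]
  19 → cabin 7 (new)  [load 19/25]
7 cabins opened.

7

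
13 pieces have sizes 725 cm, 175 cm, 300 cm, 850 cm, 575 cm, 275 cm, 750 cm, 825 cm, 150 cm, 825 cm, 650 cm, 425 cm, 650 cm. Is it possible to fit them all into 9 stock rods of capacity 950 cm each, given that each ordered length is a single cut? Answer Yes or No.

A valid assignment using 9 stock rods:
  stock rod 1: 850 = 850
  stock rod 2: 825 = 825
  stock rod 3: 825 = 825
  stock rod 4: 750 + 175 = 925
  stock rod 5: 725 + 150 = 875
  stock rod 6: 650 + 300 = 950
  stock rod 7: 650 + 275 = 925
  stock rod 8: 575 = 575
  stock rod 9: 425 = 425
Every load is within 950 cm, so 9 stock rods suffice.

Yes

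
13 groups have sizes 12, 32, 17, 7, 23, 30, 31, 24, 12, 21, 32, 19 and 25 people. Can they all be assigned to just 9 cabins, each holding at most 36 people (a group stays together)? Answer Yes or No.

A valid assignment using 9 cabins:
  cabin 1: 32 = 32
  cabin 2: 32 = 32
  cabin 3: 31 = 31
  cabin 4: 30 = 30
  cabin 5: 25 + 7 = 32
  cabin 6: 24 + 12 = 36
  cabin 7: 23 + 12 = 35
  cabin 8: 21 = 21
  cabin 9: 19 + 17 = 36
Every load is within 36 people, so 9 cabins suffice.

Yes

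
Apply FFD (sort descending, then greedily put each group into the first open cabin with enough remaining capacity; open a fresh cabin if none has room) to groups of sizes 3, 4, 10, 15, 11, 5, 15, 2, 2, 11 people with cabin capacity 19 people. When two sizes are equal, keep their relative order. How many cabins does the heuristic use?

5

Sorted descending: 15, 15, 11, 11, 10, 5, 4, 3, 2, 2.
  15 → cabin 1 (new)  [load 15/19]
  15 → cabin 2 (new)  [load 15/19]
  11 → cabin 3 (new)  [load 11/19]
  11 → cabin 4 (new)  [load 11/19]
  10 → cabin 5 (new)  [load 10/19]
  5 → cabin 3  [load 16/19]
  4 → cabin 1  [load 19/19]
  3 → cabin 2  [load 18/19]
  2 → cabin 3  [load 18/19]
  2 → cabin 4  [load 13/19]
5 cabins opened.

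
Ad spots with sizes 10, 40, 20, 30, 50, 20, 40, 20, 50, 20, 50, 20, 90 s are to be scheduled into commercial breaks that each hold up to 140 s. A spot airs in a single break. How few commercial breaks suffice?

Total = 90 + 50 + 50 + 50 + 40 + 40 + 30 + 20 + 20 + 20 + 20 + 20 + 10 = 460 s.
Lower bound: ⌈460/140⌉ = 4 commercial breaks.
A packing using 4 commercial breaks:
  break 1: 90 + 50 = 140
  break 2: 50 + 50 + 40 = 140
  break 3: 40 + 30 + 20 + 20 + 20 + 10 = 140
  break 4: 20 + 20 = 40
This matches the lower bound, so 4 is optimal.

4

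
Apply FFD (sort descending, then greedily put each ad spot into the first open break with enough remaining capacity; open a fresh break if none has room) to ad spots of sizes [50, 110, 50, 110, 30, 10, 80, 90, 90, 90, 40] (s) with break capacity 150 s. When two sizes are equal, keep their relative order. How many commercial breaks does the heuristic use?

Sorted descending: 110, 110, 90, 90, 90, 80, 50, 50, 40, 30, 10.
  110 → break 1 (new)  [load 110/150]
  110 → break 2 (new)  [load 110/150]
  90 → break 3 (new)  [load 90/150]
  90 → break 4 (new)  [load 90/150]
  90 → break 5 (new)  [load 90/150]
  80 → break 6 (new)  [load 80/150]
  50 → break 3  [load 140/150]
  50 → break 4  [load 140/150]
  40 → break 1  [load 150/150]
  30 → break 2  [load 140/150]
  10 → break 2  [load 150/150]
6 commercial breaks opened.

6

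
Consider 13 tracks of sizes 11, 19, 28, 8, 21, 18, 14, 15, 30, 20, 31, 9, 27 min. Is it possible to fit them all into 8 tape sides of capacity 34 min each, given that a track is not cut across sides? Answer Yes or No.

No

Total = 251 min; ⌈251/34⌉ = 8.
The bound of 8 does not rule out 8, but exhaustive search shows no assignment into 8 tape sides of capacity 34 min exists — the minimum is 9.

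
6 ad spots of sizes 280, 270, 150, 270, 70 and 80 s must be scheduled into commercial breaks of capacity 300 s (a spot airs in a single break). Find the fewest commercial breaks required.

4

Total = 280 + 270 + 270 + 150 + 80 + 70 = 1120 s.
Lower bound: ⌈1120/300⌉ = 4 commercial breaks.
A packing using 4 commercial breaks:
  break 1: 280 = 280
  break 2: 270 = 270
  break 3: 270 = 270
  break 4: 150 + 80 + 70 = 300
This matches the lower bound, so 4 is optimal.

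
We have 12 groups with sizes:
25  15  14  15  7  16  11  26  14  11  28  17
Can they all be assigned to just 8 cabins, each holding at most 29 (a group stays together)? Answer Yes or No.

A valid assignment using 8 cabins:
  cabin 1: 28 = 28
  cabin 2: 26 = 26
  cabin 3: 25 = 25
  cabin 4: 17 + 11 = 28
  cabin 5: 16 + 11 = 27
  cabin 6: 15 + 14 = 29
  cabin 7: 15 + 14 = 29
  cabin 8: 7 = 7
Every load is within 29, so 8 cabins suffice.

Yes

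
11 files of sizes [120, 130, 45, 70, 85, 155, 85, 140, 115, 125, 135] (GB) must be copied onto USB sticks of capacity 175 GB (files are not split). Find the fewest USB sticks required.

9

Total = 155 + 140 + 135 + 130 + 125 + 120 + 115 + 85 + 85 + 70 + 45 = 1205 GB.
Lower bound: ⌈1205/175⌉ = 7 USB sticks.
A packing using 9 USB sticks:
  USB stick 1: 155 = 155
  USB stick 2: 140 = 140
  USB stick 3: 135 = 135
  USB stick 4: 130 + 45 = 175
  USB stick 5: 125 = 125
  USB stick 6: 120 = 120
  USB stick 7: 115 = 115
  USB stick 8: 85 + 85 = 170
  USB stick 9: 70 = 70
No arrangement into 8 USB sticks stays within capacity, so 9 is optimal.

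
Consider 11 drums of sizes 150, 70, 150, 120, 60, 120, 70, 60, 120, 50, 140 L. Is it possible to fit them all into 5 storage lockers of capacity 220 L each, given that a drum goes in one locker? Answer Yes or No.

Total = 1110 L; ⌈1110/220⌉ = 6.
At least 6 storage lockers are required, but only 5 are allowed.

No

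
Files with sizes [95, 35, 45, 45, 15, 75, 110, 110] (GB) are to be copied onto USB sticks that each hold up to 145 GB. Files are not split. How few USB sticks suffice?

4

Total = 110 + 110 + 95 + 75 + 45 + 45 + 35 + 15 = 530 GB.
Lower bound: ⌈530/145⌉ = 4 USB sticks.
A packing using 4 USB sticks:
  USB stick 1: 110 + 35 = 145
  USB stick 2: 110 + 15 = 125
  USB stick 3: 95 + 45 = 140
  USB stick 4: 75 + 45 = 120
This matches the lower bound, so 4 is optimal.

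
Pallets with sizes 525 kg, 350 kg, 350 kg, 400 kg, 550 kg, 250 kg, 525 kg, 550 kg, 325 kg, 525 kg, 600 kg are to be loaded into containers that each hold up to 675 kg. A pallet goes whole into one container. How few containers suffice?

9

Total = 600 + 550 + 550 + 525 + 525 + 525 + 400 + 350 + 350 + 325 + 250 = 4950 kg.
Lower bound: ⌈4950/675⌉ = 8 containers.
Also, 9 pallets each exceed 675/2 kg, and no two of those can share a container, so at least 9 containers are needed.
A packing using 9 containers:
  container 1: 600 = 600
  container 2: 550 = 550
  container 3: 550 = 550
  container 4: 525 = 525
  container 5: 525 = 525
  container 6: 525 = 525
  container 7: 400 + 250 = 650
  container 8: 350 + 325 = 675
  container 9: 350 = 350
This matches the lower bound, so 9 is optimal.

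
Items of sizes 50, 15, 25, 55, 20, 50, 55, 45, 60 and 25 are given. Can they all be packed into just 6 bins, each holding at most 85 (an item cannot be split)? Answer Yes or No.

Yes

A valid assignment using 6 bins:
  bin 1: 60 + 25 = 85
  bin 2: 55 + 25 = 80
  bin 3: 55 + 20 = 75
  bin 4: 50 + 15 = 65
  bin 5: 50 = 50
  bin 6: 45 = 45
Every load is within 85, so 6 bins suffice.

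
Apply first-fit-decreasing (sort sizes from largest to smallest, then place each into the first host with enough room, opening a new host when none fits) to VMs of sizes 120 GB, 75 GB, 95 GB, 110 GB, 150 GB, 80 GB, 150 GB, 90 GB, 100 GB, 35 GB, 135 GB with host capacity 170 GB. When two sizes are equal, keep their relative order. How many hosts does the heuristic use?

8

Sorted descending: 150, 150, 135, 120, 110, 100, 95, 90, 80, 75, 35.
  150 → host 1 (new)  [load 150/170]
  150 → host 2 (new)  [load 150/170]
  135 → host 3 (new)  [load 135/170]
  120 → host 4 (new)  [load 120/170]
  110 → host 5 (new)  [load 110/170]
  100 → host 6 (new)  [load 100/170]
  95 → host 7 (new)  [load 95/170]
  90 → host 8 (new)  [load 90/170]
  80 → host 8  [load 170/170]
  75 → host 7  [load 170/170]
  35 → host 3  [load 170/170]
8 hosts opened.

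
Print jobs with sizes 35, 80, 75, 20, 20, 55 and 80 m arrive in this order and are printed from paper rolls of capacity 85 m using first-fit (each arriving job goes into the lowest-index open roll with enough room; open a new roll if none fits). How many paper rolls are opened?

  35 → roll 1 (new)  [load 35/85]
  80 → roll 2 (new)  [load 80/85]
  75 → roll 3 (new)  [load 75/85]
  20 → roll 1  [load 55/85]
  20 → roll 1  [load 75/85]
  55 → roll 4 (new)  [load 55/85]
  80 → roll 5 (new)  [load 80/85]
5 paper rolls opened.

5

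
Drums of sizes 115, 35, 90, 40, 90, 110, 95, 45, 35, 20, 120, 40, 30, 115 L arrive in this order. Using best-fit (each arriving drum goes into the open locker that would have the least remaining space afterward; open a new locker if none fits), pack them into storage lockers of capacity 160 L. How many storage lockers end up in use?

  115 → locker 1 (new)  [load 115/160]
  35 → locker 1  [load 150/160]
  90 → locker 2 (new)  [load 90/160]
  40 → locker 2  [load 130/160]
  90 → locker 3 (new)  [load 90/160]
  110 → locker 4 (new)  [load 110/160]
  95 → locker 5 (new)  [load 95/160]
  45 → locker 4  [load 155/160]
  35 → locker 5  [load 130/160]
  20 → locker 2  [load 150/160]
  120 → locker 6 (new)  [load 120/160]
  40 → locker 6  [load 160/160]
  30 → locker 5  [load 160/160]
  115 → locker 7 (new)  [load 115/160]
7 storage lockers opened.

7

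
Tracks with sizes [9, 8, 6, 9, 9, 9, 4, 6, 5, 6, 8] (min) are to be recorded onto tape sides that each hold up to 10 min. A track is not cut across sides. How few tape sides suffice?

10

Total = 9 + 9 + 9 + 9 + 8 + 8 + 6 + 6 + 6 + 5 + 4 = 79 min.
Lower bound: ⌈79/10⌉ = 8 tape sides.
Also, 9 tracks each exceed 5 min, and no two of those can share a side, so at least 9 tape sides are needed.
A packing using 10 tape sides:
  side 1: 9 = 9
  side 2: 9 = 9
  side 3: 9 = 9
  side 4: 9 = 9
  side 5: 8 = 8
  side 6: 8 = 8
  side 7: 6 + 4 = 10
  side 8: 6 = 6
  side 9: 6 = 6
  side 10: 5 = 5
No arrangement into 9 tape sides stays within capacity, so 10 is optimal.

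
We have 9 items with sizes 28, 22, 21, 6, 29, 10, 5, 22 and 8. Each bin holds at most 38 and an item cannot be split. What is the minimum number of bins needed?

Total = 29 + 28 + 22 + 22 + 21 + 10 + 8 + 6 + 5 = 151.
Lower bound: ⌈151/38⌉ = 4 bins.
Also, 5 items each exceed 19, and no two of those can share a bin, so at least 5 bins are needed.
A packing using 5 bins:
  bin 1: 29 + 8 = 37
  bin 2: 28 + 10 = 38
  bin 3: 22 + 6 + 5 = 33
  bin 4: 22 = 22
  bin 5: 21 = 21
This matches the lower bound, so 5 is optimal.

5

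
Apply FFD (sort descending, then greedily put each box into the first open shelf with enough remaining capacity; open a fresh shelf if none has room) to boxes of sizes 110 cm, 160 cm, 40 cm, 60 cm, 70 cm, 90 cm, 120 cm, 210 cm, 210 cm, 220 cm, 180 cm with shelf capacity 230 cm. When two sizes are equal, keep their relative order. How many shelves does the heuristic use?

7

Sorted descending: 220, 210, 210, 180, 160, 120, 110, 90, 70, 60, 40.
  220 → shelf 1 (new)  [load 220/230]
  210 → shelf 2 (new)  [load 210/230]
  210 → shelf 3 (new)  [load 210/230]
  180 → shelf 4 (new)  [load 180/230]
  160 → shelf 5 (new)  [load 160/230]
  120 → shelf 6 (new)  [load 120/230]
  110 → shelf 6  [load 230/230]
  90 → shelf 7 (new)  [load 90/230]
  70 → shelf 5  [load 230/230]
  60 → shelf 7  [load 150/230]
  40 → shelf 4  [load 220/230]
7 shelves opened.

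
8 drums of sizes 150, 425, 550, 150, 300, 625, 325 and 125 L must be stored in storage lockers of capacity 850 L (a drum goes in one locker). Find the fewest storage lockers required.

4

Total = 625 + 550 + 425 + 325 + 300 + 150 + 150 + 125 = 2650 L.
Lower bound: ⌈2650/850⌉ = 4 storage lockers.
A packing using 4 storage lockers:
  locker 1: 625 + 150 = 775
  locker 2: 550 + 300 = 850
  locker 3: 425 + 325 = 750
  locker 4: 150 + 125 = 275
This matches the lower bound, so 4 is optimal.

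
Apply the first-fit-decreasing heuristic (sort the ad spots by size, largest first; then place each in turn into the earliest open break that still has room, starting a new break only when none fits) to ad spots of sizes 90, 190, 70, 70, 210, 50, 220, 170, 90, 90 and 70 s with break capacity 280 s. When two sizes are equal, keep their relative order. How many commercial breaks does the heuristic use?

5

Sorted descending: 220, 210, 190, 170, 90, 90, 90, 70, 70, 70, 50.
  220 → break 1 (new)  [load 220/280]
  210 → break 2 (new)  [load 210/280]
  190 → break 3 (new)  [load 190/280]
  170 → break 4 (new)  [load 170/280]
  90 → break 3  [load 280/280]
  90 → break 4  [load 260/280]
  90 → break 5 (new)  [load 90/280]
  70 → break 2  [load 280/280]
  70 → break 5  [load 160/280]
  70 → break 5  [load 230/280]
  50 → break 1  [load 270/280]
5 commercial breaks opened.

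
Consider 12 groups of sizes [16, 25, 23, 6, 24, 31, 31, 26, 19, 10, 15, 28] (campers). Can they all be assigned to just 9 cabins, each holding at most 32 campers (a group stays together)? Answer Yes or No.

A valid assignment using 9 cabins:
  cabin 1: 31 = 31
  cabin 2: 31 = 31
  cabin 3: 28 = 28
  cabin 4: 26 + 6 = 32
  cabin 5: 25 = 25
  cabin 6: 24 = 24
  cabin 7: 23 = 23
  cabin 8: 19 + 10 = 29
  cabin 9: 16 + 15 = 31
Every load is within 32 campers, so 9 cabins suffice.

Yes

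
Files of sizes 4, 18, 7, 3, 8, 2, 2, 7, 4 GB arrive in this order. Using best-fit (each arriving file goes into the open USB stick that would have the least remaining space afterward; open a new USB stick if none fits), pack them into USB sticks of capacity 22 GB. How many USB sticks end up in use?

  4 → USB stick 1 (new)  [load 4/22]
  18 → USB stick 1  [load 22/22]
  7 → USB stick 2 (new)  [load 7/22]
  3 → USB stick 2  [load 10/22]
  8 → USB stick 2  [load 18/22]
  2 → USB stick 2  [load 20/22]
  2 → USB stick 2  [load 22/22]
  7 → USB stick 3 (new)  [load 7/22]
  4 → USB stick 3  [load 11/22]
3 USB sticks opened.

3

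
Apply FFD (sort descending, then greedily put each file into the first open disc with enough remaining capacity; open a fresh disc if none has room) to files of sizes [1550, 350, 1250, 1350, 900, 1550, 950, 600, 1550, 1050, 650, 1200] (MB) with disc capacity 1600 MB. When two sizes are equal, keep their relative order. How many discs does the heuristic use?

9

Sorted descending: 1550, 1550, 1550, 1350, 1250, 1200, 1050, 950, 900, 650, 600, 350.
  1550 → disc 1 (new)  [load 1550/1600]
  1550 → disc 2 (new)  [load 1550/1600]
  1550 → disc 3 (new)  [load 1550/1600]
  1350 → disc 4 (new)  [load 1350/1600]
  1250 → disc 5 (new)  [load 1250/1600]
  1200 → disc 6 (new)  [load 1200/1600]
  1050 → disc 7 (new)  [load 1050/1600]
  950 → disc 8 (new)  [load 950/1600]
  900 → disc 9 (new)  [load 900/1600]
  650 → disc 8  [load 1600/1600]
  600 → disc 9  [load 1500/1600]
  350 → disc 5  [load 1600/1600]
9 discs opened.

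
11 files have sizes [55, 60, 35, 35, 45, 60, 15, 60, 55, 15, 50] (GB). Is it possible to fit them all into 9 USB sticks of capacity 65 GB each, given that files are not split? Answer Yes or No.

A valid assignment using 9 USB sticks:
  USB stick 1: 60 = 60
  USB stick 2: 60 = 60
  USB stick 3: 60 = 60
  USB stick 4: 55 = 55
  USB stick 5: 55 = 55
  USB stick 6: 50 + 15 = 65
  USB stick 7: 45 + 15 = 60
  USB stick 8: 35 = 35
  USB stick 9: 35 = 35
Every load is within 65 GB, so 9 USB sticks suffice.

Yes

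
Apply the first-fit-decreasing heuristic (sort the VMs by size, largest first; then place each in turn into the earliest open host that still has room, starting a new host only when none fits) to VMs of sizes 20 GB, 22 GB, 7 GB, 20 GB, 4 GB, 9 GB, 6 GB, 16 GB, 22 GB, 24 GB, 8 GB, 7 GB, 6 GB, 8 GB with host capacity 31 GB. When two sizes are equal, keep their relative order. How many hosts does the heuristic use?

Sorted descending: 24, 22, 22, 20, 20, 16, 9, 8, 8, 7, 7, 6, 6, 4.
  24 → host 1 (new)  [load 24/31]
  22 → host 2 (new)  [load 22/31]
  22 → host 3 (new)  [load 22/31]
  20 → host 4 (new)  [load 20/31]
  20 → host 5 (new)  [load 20/31]
  16 → host 6 (new)  [load 16/31]
  9 → host 2  [load 31/31]
  8 → host 3  [load 30/31]
  8 → host 4  [load 28/31]
  7 → host 1  [load 31/31]
  7 → host 5  [load 27/31]
  6 → host 6  [load 22/31]
  6 → host 6  [load 28/31]
  4 → host 5  [load 31/31]
6 hosts opened.

6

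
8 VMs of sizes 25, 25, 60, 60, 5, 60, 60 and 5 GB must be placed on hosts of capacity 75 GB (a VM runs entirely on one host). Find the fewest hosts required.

Total = 60 + 60 + 60 + 60 + 25 + 25 + 5 + 5 = 300 GB.
Lower bound: ⌈300/75⌉ = 4 hosts.
A packing using 5 hosts:
  host 1: 60 + 5 + 5 = 70
  host 2: 60 = 60
  host 3: 60 = 60
  host 4: 60 = 60
  host 5: 25 + 25 = 50
No arrangement into 4 hosts stays within capacity, so 5 is optimal.

5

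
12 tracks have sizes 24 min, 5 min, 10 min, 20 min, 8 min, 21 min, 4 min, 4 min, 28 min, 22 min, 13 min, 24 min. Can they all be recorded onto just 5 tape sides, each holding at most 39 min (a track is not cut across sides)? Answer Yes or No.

Total = 183 min; ⌈183/39⌉ = 5.
6 tracks each exceed half the capacity and cannot share a side, forcing at least 6 tape sides.
At least 6 tape sides are required, but only 5 are allowed.

No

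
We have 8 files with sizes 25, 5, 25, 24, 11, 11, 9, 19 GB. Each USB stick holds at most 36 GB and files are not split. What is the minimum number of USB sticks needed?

Total = 25 + 25 + 24 + 19 + 11 + 11 + 9 + 5 = 129 GB.
Lower bound: ⌈129/36⌉ = 4 USB sticks.
A packing using 4 USB sticks:
  USB stick 1: 25 + 11 = 36
  USB stick 2: 25 + 11 = 36
  USB stick 3: 24 + 9 = 33
  USB stick 4: 19 + 5 = 24
This matches the lower bound, so 4 is optimal.

4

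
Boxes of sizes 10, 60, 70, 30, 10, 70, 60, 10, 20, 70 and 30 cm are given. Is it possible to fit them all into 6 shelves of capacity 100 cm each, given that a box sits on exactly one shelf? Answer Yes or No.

Yes

A valid assignment using 5 shelves:
  shelf 1: 70 + 30 = 100
  shelf 2: 70 + 30 = 100
  shelf 3: 70 + 20 + 10 = 100
  shelf 4: 60 + 10 + 10 = 80
  shelf 5: 60 = 60
That uses only 5 ≤ 6, so 6 shelves are enough.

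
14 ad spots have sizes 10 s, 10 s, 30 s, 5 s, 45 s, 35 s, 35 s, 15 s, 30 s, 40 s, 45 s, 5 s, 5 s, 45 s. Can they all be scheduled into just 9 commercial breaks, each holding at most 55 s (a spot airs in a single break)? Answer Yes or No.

A valid assignment using 8 commercial breaks:
  break 1: 45 + 10 = 55
  break 2: 45 + 10 = 55
  break 3: 45 + 5 + 5 = 55
  break 4: 40 + 15 = 55
  break 5: 35 + 5 = 40
  break 6: 35 = 35
  break 7: 30 = 30
  break 8: 30 = 30
That uses only 8 ≤ 9, so 9 commercial breaks are enough.

Yes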